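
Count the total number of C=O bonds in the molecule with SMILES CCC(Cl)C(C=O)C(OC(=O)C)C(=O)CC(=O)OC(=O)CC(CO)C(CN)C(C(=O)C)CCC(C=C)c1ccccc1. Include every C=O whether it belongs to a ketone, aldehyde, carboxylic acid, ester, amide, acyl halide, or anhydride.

6

CH(CHO): aldehyde, 1 C=O (running total 1).
CH(OCOCH3): ester, 1 C=O (running total 2).
CO: ketone, 1 C=O (running total 3).
CH2CO-O-COCH2: anhydride, 2 C=O (running total 5).
CH(COCH3): ketone, 1 C=O (running total 6).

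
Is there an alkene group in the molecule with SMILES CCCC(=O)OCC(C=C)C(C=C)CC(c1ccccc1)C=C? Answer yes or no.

yes

–C(=O)–O–C with C on the carbonyl side → ester.
pendant –CH=CH2: C=C double bond → alkene.
pendant –CH=CH2: C=C double bond → alkene.
pendant –C6H5: benzene ring → arene.
C=C double bond → alkene.
The CH(CH=CH2) segment supplies the alkene: pendant –CH=CH2: C=C double bond → alkene.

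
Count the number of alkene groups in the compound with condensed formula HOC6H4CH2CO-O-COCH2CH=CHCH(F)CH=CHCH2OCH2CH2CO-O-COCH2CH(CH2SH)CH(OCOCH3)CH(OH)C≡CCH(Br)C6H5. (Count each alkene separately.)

–OH attached directly to an aromatic ring → phenol (not alcohol); the ring itself is an arene.
two acyl groups sharing one oxygen, –C(=O)–O–C(=O)– → anhydride.
C=C double bond → alkene.
halogen on an sp³ carbon → alkyl halide.
C=C double bond → alkene.
C–O–C with sp³ carbons on both sides and no adjacent C=O → ether.
two acyl groups sharing one oxygen, –C(=O)–O–C(=O)– → anhydride.
pendant –CH2SH → thiol.
pendant –OC(=O)CH3: an acyloxy group → ester.
–OH on an sp³ carbon → alcohol (secondary).
C≡C triple bond → alkyne.
halogen on an sp³ carbon → alkyl halide.
–C6H5 phenyl ring → arene.
Alkene appears at: CH=CH, CH=CH → 2.

2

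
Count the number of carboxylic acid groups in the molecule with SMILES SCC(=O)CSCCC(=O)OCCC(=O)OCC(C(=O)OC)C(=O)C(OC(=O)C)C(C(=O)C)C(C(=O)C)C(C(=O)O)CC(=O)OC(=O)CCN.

1

Taking each segment in turn:
  HSCH2: –SH on an sp³ carbon → thiol.
  CO: –C(=O)– with carbon on both sides → ketone.
  CH2SCH2: C–S–C linkage → sulfide (thioether).
  CH2COOCH2: –C(=O)–O–C with C on the carbonyl side → ester.
  CH2COOCH2: –C(=O)–O–C with C on the carbonyl side → ester.
  CH(COOCH3): pendant –COOCH3: carbonyl C bonded to C and –OCH3 → ester.
  CO: –C(=O)– with carbon on both sides → ketone.
  CH(OCOCH3): pendant –OC(=O)CH3: an acyloxy group → ester.
  CH(COCH3): pendant –COCH3: carbonyl C bonded to two carbons → ketone.
  CH(COCH3): pendant –COCH3: carbonyl C bonded to two carbons → ketone.
  CH(COOH): pendant –COOH: carbonyl C bonded to C and –OH → carboxylic acid.
  CH2CO-O-COCH2: two acyl groups sharing one oxygen, –C(=O)–O–C(=O)– → anhydride.
  CH2NH2: –NH2 on an sp³ carbon with no adjacent C=O → amine.
Carboxylic acid appears at: CH(COOH) → 1.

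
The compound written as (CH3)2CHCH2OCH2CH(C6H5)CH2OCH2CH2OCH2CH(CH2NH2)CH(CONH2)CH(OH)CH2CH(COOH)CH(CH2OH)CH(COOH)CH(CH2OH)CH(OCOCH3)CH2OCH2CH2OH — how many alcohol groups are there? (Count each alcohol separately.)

4

Working along the chain:
  CH2OCH2: C–O–C with sp³ carbons on both sides and no adjacent C=O → ether.
  CH(C6H5): pendant –C6H5: benzene ring → arene.
  CH2OCH2: C–O–C with sp³ carbons on both sides and no adjacent C=O → ether.
  CH2OCH2: C–O–C with sp³ carbons on both sides and no adjacent C=O → ether.
  CH(CH2NH2): pendant –CH2NH2: N on sp³ C, no adjacent C=O → amine.
  CH(CONH2): pendant –CONH2: carbonyl C bonded to C and N → amide.
  CH(OH): –OH on an sp³ carbon → alcohol (secondary).
  CH(COOH): pendant –COOH: carbonyl C bonded to C and –OH → carboxylic acid.
  CH(CH2OH): pendant –CH2OH on an sp³ backbone C → alcohol.
  CH(COOH): pendant –COOH: carbonyl C bonded to C and –OH → carboxylic acid.
  CH(CH2OH): pendant –CH2OH on an sp³ backbone C → alcohol.
  CH(OCOCH3): pendant –OC(=O)CH3: an acyloxy group → ester.
  CH2OCH2: C–O–C with sp³ carbons on both sides and no adjacent C=O → ether.
  CH2OH: –OH on an sp³ carbon → alcohol.
Alcohol appears at: CH(OH), CH(CH2OH), CH(CH2OH), CH2OH → 4.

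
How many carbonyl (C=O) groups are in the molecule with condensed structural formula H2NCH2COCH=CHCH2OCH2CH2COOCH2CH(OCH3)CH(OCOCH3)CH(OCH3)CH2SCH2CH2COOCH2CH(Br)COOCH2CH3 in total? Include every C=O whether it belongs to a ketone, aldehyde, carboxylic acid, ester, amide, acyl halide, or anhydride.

5

CO: ketone, 1 C=O (running total 1).
CH2COOCH2: ester, 1 C=O (running total 2).
CH(OCOCH3): ester, 1 C=O (running total 3).
CH2COOCH2: ester, 1 C=O (running total 4).
COOCH2CH3: ester, 1 C=O (running total 5).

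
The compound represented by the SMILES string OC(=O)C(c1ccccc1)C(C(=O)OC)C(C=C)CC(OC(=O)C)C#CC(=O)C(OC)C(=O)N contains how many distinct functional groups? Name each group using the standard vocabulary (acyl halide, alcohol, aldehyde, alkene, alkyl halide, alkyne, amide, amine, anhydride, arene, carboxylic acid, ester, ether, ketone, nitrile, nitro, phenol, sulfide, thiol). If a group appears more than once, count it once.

8

–COOH: carbonyl C bonded to –OH and C → carboxylic acid (the –OH is not a separate alcohol).
pendant –C6H5: benzene ring → arene.
pendant –COOCH3: carbonyl C bonded to C and –OCH3 → ester.
pendant –CH=CH2: C=C double bond → alkene.
pendant –OC(=O)CH3: an acyloxy group → ester.
C≡C triple bond → alkyne.
–C(=O)– with carbon on both sides → ketone.
pendant –OCH3: C–O–C with sp³ C, no adjacent C=O → ether.
–C(=O)NH2: carbonyl C bonded to C and to N → amide (the N is not a separate amine).
Distinct types present: alkene, alkyne, amide, arene, carboxylic acid, ester, ether, ketone.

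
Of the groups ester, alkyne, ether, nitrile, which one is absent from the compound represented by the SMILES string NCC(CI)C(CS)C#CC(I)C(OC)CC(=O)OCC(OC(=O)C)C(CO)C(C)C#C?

ester: present (CH2COOCH2 — –C(=O)–O–C with C on the carbonyl side → ester).
alkyne: present (C≡C — C≡C triple bond → alkyne).
ether: present (CH(OCH3) — pendant –OCH3: C–O–C with sp³ C, no adjacent C=O → ether).
nitrile: absent. In each of C≡C and C≡CH, the triple bond is C≡C, not C≡N.

nitrile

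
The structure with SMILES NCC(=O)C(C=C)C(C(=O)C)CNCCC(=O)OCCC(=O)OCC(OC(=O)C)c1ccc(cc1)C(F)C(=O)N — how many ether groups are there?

0

–NH2 on an sp³ carbon with no adjacent C=O → amine.
–C(=O)– with carbon on both sides → ketone.
pendant –CH=CH2: C=C double bond → alkene.
pendant –COCH3: carbonyl C bonded to two carbons → ketone.
C–N–C with sp³ carbons and no adjacent C=O → amine (secondary).
–C(=O)–O–C with C on the carbonyl side → ester.
–C(=O)–O–C with C on the carbonyl side → ester.
pendant –OC(=O)CH3: an acyloxy group → ester.
para-disubstituted benzene ring → arene.
halogen on an sp³ carbon → alkyl halide.
–C(=O)NH2: carbonyl C bonded to C and to N → amide (the N is not a separate amine).
No segment is a ether: CH2COOCH2 is ester, not ether; CH2COOCH2 is ester, not ether; CH(OCOCH3) is ester, not ether. → 0.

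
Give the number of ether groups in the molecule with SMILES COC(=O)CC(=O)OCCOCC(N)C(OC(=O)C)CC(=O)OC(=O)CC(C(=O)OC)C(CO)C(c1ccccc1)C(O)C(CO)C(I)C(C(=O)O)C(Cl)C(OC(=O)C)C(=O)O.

CH3O–C(=O)–: carbonyl C bonded to C and to –OCH3 → ester (not ketone + ether).
–C(=O)–O–C with C on the carbonyl side → ester.
C–O–C with sp³ carbons on both sides and no adjacent C=O → ether.
–NH2 on an sp³ carbon with no adjacent C=O → amine.
pendant –OC(=O)CH3: an acyloxy group → ester.
two acyl groups sharing one oxygen, –C(=O)–O–C(=O)– → anhydride.
pendant –COOCH3: carbonyl C bonded to C and –OCH3 → ester.
pendant –CH2OH on an sp³ backbone C → alcohol.
pendant –C6H5: benzene ring → arene.
–OH on an sp³ carbon → alcohol (secondary).
pendant –CH2OH on an sp³ backbone C → alcohol.
halogen on an sp³ carbon → alkyl halide.
pendant –COOH: carbonyl C bonded to C and –OH → carboxylic acid.
halogen on an sp³ carbon → alkyl halide.
pendant –OC(=O)CH3: an acyloxy group → ester.
–COOH: carbonyl C bonded to –OH and C → carboxylic acid (the –OH is not a separate alcohol).
Ether appears at: CH2OCH2 → 1.

1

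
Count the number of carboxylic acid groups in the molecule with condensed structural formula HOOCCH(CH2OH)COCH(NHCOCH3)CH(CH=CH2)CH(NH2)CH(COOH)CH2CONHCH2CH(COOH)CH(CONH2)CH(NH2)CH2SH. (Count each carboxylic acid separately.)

–COOH: carbonyl C bonded to –OH and C → carboxylic acid (the –OH is not a separate alcohol).
pendant –CH2OH on an sp³ backbone C → alcohol.
–C(=O)– with carbon on both sides → ketone.
pendant –NHC(=O)CH3: N bonded to a carbonyl → amide (not amine).
pendant –CH=CH2: C=C double bond → alkene.
–NH2 on an sp³ carbon with no adjacent C=O → amine.
pendant –COOH: carbonyl C bonded to C and –OH → carboxylic acid.
–C(=O)–N– linkage → amide (the N is not an amine).
pendant –COOH: carbonyl C bonded to C and –OH → carboxylic acid.
pendant –CONH2: carbonyl C bonded to C and N → amide.
–NH2 on an sp³ carbon with no adjacent C=O → amine.
–SH on an sp³ carbon → thiol.
Carboxylic acid appears at: HOOC, CH(COOH), CH(COOH) → 3.

3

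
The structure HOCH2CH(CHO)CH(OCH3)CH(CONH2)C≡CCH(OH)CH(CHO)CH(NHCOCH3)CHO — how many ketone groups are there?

HO– on an sp³ carbon → alcohol.
pendant –CHO: carbonyl C bonded to C and H → aldehyde.
pendant –OCH3: C–O–C with sp³ C, no adjacent C=O → ether.
pendant –CONH2: carbonyl C bonded to C and N → amide.
C≡C triple bond → alkyne.
–OH on an sp³ carbon → alcohol (secondary).
pendant –CHO: carbonyl C bonded to C and H → aldehyde.
pendant –NHC(=O)CH3: N bonded to a carbonyl → amide (not amine).
terminal –CHO: carbonyl C bonded to H and C → aldehyde.
No segment is a ketone: CH(CHO) is aldehyde, not ketone; CH(CONH2) is amide, not ketone; CH(CHO) is aldehyde, not ketone. → 0.

0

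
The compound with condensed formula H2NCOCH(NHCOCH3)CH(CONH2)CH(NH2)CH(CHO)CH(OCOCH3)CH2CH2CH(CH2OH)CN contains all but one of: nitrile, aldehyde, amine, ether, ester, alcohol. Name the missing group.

alcohol: present (CH(CH2OH) — pendant –CH2OH on an sp³ backbone C → alcohol).
amine: present (CH(NH2) — –NH2 on an sp³ carbon with no adjacent C=O → amine).
nitrile: present (CN — –C≡N: carbon triple-bonded to nitrogen → nitrile).
ester: present (CH(OCOCH3) — pendant –OC(=O)CH3: an acyloxy group → ester).
aldehyde: present (CH(CHO) — pendant –CHO: carbonyl C bonded to C and H → aldehyde).
ether: absent. In CH(OCOCH3), the C–O–C oxygen is adjacent to a C=O, so it belongs to an ester, not an ether.

ether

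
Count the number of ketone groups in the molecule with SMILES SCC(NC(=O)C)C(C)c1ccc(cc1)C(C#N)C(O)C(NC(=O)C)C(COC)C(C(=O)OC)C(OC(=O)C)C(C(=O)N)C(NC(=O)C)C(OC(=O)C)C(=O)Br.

–SH on an sp³ carbon → thiol.
pendant –NHC(=O)CH3: N bonded to a carbonyl → amide (not amine).
para-disubstituted benzene ring → arene.
pendant –C≡N: nitrile.
–OH on an sp³ carbon → alcohol (secondary).
pendant –NHC(=O)CH3: N bonded to a carbonyl → amide (not amine).
pendant –CH2OCH3: C–O–C linkage → ether.
pendant –COOCH3: carbonyl C bonded to C and –OCH3 → ester.
pendant –OC(=O)CH3: an acyloxy group → ester.
pendant –CONH2: carbonyl C bonded to C and N → amide.
pendant –NHC(=O)CH3: N bonded to a carbonyl → amide (not amine).
pendant –OC(=O)CH3: an acyloxy group → ester.
–C(=O)Br: carbonyl C bonded to C and to a halogen → acyl halide (not alkyl halide).
No segment is a ketone: CH(NHCOCH3) is amide, not ketone; CH(NHCOCH3) is amide, not ketone; CH(COOCH3) is ester, not ketone. → 0.

0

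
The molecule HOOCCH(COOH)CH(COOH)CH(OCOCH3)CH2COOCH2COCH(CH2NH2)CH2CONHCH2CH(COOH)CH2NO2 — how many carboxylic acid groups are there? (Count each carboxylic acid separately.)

–COOH: carbonyl C bonded to –OH and C → carboxylic acid (the –OH is not a separate alcohol).
pendant –COOH: carbonyl C bonded to C and –OH → carboxylic acid.
pendant –COOH: carbonyl C bonded to C and –OH → carboxylic acid.
pendant –OC(=O)CH3: an acyloxy group → ester.
–C(=O)–O–C with C on the carbonyl side → ester.
–C(=O)– with carbon on both sides → ketone.
pendant –CH2NH2: N on sp³ C, no adjacent C=O → amine.
–C(=O)–N– linkage → amide (the N is not an amine).
pendant –COOH: carbonyl C bonded to C and –OH → carboxylic acid.
–NO2 on carbon → nitro group.
Carboxylic acid appears at: HOOC, CH(COOH), CH(COOH), CH(COOH) → 4.

4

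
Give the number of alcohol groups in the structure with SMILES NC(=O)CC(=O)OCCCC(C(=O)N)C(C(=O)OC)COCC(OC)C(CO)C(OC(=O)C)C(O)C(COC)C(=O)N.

2

Working along the chain:
  H2NCO: –C(=O)NH2: carbonyl C bonded to C and to N → amide (the N is not a separate amine).
  CH2COOCH2: –C(=O)–O–C with C on the carbonyl side → ester.
  CH(CONH2): pendant –CONH2: carbonyl C bonded to C and N → amide.
  CH(COOCH3): pendant –COOCH3: carbonyl C bonded to C and –OCH3 → ester.
  CH2OCH2: C–O–C with sp³ carbons on both sides and no adjacent C=O → ether.
  CH(OCH3): pendant –OCH3: C–O–C with sp³ C, no adjacent C=O → ether.
  CH(CH2OH): pendant –CH2OH on an sp³ backbone C → alcohol.
  CH(OCOCH3): pendant –OC(=O)CH3: an acyloxy group → ester.
  CH(OH): –OH on an sp³ carbon → alcohol (secondary).
  CH(CH2OCH3): pendant –CH2OCH3: C–O–C linkage → ether.
  CONH2: –C(=O)NH2: carbonyl C bonded to C and to N → amide (the N is not a separate amine).
Alcohol appears at: CH(CH2OH), CH(OH) → 2.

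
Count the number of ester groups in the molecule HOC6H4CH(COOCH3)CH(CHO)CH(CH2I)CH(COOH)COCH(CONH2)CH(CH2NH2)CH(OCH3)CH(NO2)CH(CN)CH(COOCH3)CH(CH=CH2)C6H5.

–OH attached directly to an aromatic ring → phenol (not alcohol); the ring itself is an arene.
pendant –COOCH3: carbonyl C bonded to C and –OCH3 → ester.
pendant –CHO: carbonyl C bonded to C and H → aldehyde.
pendant –CH2X: halogen on sp³ carbon → alkyl halide.
pendant –COOH: carbonyl C bonded to C and –OH → carboxylic acid.
–C(=O)– with carbon on both sides → ketone.
pendant –CONH2: carbonyl C bonded to C and N → amide.
pendant –CH2NH2: N on sp³ C, no adjacent C=O → amine.
pendant –OCH3: C–O–C with sp³ C, no adjacent C=O → ether.
–NO2 on an sp³ carbon → nitro (the N=O is not a carbonyl).
pendant –C≡N: nitrile.
pendant –COOCH3: carbonyl C bonded to C and –OCH3 → ester.
pendant –CH=CH2: C=C double bond → alkene.
–C6H5 phenyl ring → arene.
Ester appears at: CH(COOCH3), CH(COOCH3) → 2.

2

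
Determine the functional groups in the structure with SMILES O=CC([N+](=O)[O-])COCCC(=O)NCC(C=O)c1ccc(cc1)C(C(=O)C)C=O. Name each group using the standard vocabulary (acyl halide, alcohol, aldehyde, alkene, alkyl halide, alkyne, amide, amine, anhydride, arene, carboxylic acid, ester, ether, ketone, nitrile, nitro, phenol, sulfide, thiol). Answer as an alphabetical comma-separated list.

Reading the structure from left to right:
  OHC: terminal –CHO: carbonyl C bonded to H and C → aldehyde.
  CH(NO2): –NO2 on an sp³ carbon → nitro (the N=O is not a carbonyl).
  CH2OCH2: C–O–C with sp³ carbons on both sides and no adjacent C=O → ether.
  CH2CONHCH2: –C(=O)–N– linkage → amide (the N is not an amine).
  CH(CHO): pendant –CHO: carbonyl C bonded to C and H → aldehyde.
  C6H4: para-disubstituted benzene ring → arene.
  CH(COCH3): pendant –COCH3: carbonyl C bonded to two carbons → ketone.
  CHO: terminal –CHO: carbonyl C bonded to H and C → aldehyde.

aldehyde, amide, arene, ether, ketone, nitro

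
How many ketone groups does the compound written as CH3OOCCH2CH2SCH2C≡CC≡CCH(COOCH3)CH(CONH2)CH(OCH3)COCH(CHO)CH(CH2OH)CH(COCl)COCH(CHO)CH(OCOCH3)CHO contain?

2

Reading the structure from left to right:
  CH3OOC: CH3O–C(=O)–: carbonyl C bonded to C and to –OCH3 → ester (not ketone + ether).
  CH2SCH2: C–S–C linkage → sulfide (thioether).
  C≡C: C≡C triple bond → alkyne.
  C≡C: C≡C triple bond → alkyne.
  CH(COOCH3): pendant –COOCH3: carbonyl C bonded to C and –OCH3 → ester.
  CH(CONH2): pendant –CONH2: carbonyl C bonded to C and N → amide.
  CH(OCH3): pendant –OCH3: C–O–C with sp³ C, no adjacent C=O → ether.
  CO: –C(=O)– with carbon on both sides → ketone.
  CH(CHO): pendant –CHO: carbonyl C bonded to C and H → aldehyde.
  CH(CH2OH): pendant –CH2OH on an sp³ backbone C → alcohol.
  CH(COCl): pendant –C(=O)X: carbonyl C bonded to C and halogen → acyl halide.
  CO: –C(=O)– with carbon on both sides → ketone.
  CH(CHO): pendant –CHO: carbonyl C bonded to C and H → aldehyde.
  CH(OCOCH3): pendant –OC(=O)CH3: an acyloxy group → ester.
  CHO: terminal –CHO: carbonyl C bonded to H and C → aldehyde.
Ketone appears at: CO, CO → 2.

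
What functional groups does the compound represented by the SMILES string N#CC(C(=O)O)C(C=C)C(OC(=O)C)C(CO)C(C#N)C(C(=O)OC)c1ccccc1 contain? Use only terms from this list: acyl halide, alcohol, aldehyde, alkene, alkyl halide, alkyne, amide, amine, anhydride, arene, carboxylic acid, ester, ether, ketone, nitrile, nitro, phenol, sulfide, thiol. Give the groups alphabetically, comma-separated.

alcohol, alkene, arene, carboxylic acid, ester, nitrile

Taking each segment in turn:
  N≡C: N≡C–: carbon triple-bonded to nitrogen → nitrile.
  CH(COOH): pendant –COOH: carbonyl C bonded to C and –OH → carboxylic acid.
  CH(CH=CH2): pendant –CH=CH2: C=C double bond → alkene.
  CH(OCOCH3): pendant –OC(=O)CH3: an acyloxy group → ester.
  CH(CH2OH): pendant –CH2OH on an sp³ backbone C → alcohol.
  CH(CN): pendant –C≡N: nitrile.
  CH(COOCH3): pendant –COOCH3: carbonyl C bonded to C and –OCH3 → ester.
  C6H5: –C6H5 phenyl ring → arene.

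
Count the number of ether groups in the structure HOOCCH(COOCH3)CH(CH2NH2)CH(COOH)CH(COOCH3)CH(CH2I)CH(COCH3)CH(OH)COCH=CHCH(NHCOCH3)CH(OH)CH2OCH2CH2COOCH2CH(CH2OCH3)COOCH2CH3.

Taking each segment in turn:
  HOOC: –COOH: carbonyl C bonded to –OH and C → carboxylic acid (the –OH is not a separate alcohol).
  CH(COOCH3): pendant –COOCH3: carbonyl C bonded to C and –OCH3 → ester.
  CH(CH2NH2): pendant –CH2NH2: N on sp³ C, no adjacent C=O → amine.
  CH(COOH): pendant –COOH: carbonyl C bonded to C and –OH → carboxylic acid.
  CH(COOCH3): pendant –COOCH3: carbonyl C bonded to C and –OCH3 → ester.
  CH(CH2I): pendant –CH2X: halogen on sp³ carbon → alkyl halide.
  CH(COCH3): pendant –COCH3: carbonyl C bonded to two carbons → ketone.
  CH(OH): –OH on an sp³ carbon → alcohol (secondary).
  CO: –C(=O)– with carbon on both sides → ketone.
  CH=CH: C=C double bond → alkene.
  CH(NHCOCH3): pendant –NHC(=O)CH3: N bonded to a carbonyl → amide (not amine).
  CH(OH): –OH on an sp³ carbon → alcohol (secondary).
  CH2OCH2: C–O–C with sp³ carbons on both sides and no adjacent C=O → ether.
  CH2COOCH2: –C(=O)–O–C with C on the carbonyl side → ester.
  CH(CH2OCH3): pendant –CH2OCH3: C–O–C linkage → ether.
  COOCH2CH3: –C(=O)OCH2CH3: carbonyl C bonded to C and to –OEt → ester.
Ether appears at: CH2OCH2, CH(CH2OCH3) → 2.

2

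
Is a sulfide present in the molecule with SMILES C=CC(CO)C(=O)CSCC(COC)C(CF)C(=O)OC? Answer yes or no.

yes

Taking each segment in turn:
  CH2=CH: C=C double bond → alkene.
  CH(CH2OH): pendant –CH2OH on an sp³ backbone C → alcohol.
  CO: –C(=O)– with carbon on both sides → ketone.
  CH2SCH2: C–S–C linkage → sulfide (thioether).
  CH(CH2OCH3): pendant –CH2OCH3: C–O–C linkage → ether.
  CH(CH2F): pendant –CH2X: halogen on sp³ carbon → alkyl halide.
  COOCH3: –C(=O)OCH3: carbonyl C bonded to C and to –OCH3 → ester (not ketone + ether).
The CH2SCH2 segment supplies the sulfide: C–S–C linkage → sulfide (thioether).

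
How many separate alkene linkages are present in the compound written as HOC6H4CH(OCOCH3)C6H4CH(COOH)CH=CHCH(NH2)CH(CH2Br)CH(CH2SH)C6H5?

1

Working along the chain:
  HOC6H4: –OH attached directly to an aromatic ring → phenol (not alcohol); the ring itself is an arene.
  CH(OCOCH3): pendant –OC(=O)CH3: an acyloxy group → ester.
  C6H4: para-disubstituted benzene ring → arene.
  CH(COOH): pendant –COOH: carbonyl C bonded to C and –OH → carboxylic acid.
  CH=CH: C=C double bond → alkene.
  CH(NH2): –NH2 on an sp³ carbon with no adjacent C=O → amine.
  CH(CH2Br): pendant –CH2X: halogen on sp³ carbon → alkyl halide.
  CH(CH2SH): pendant –CH2SH → thiol.
  C6H5: –C6H5 phenyl ring → arene.
Alkene appears at: CH=CH → 1.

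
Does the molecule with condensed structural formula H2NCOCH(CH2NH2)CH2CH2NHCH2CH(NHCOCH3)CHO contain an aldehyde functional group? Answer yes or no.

yes

–C(=O)NH2: carbonyl C bonded to C and to N → amide (the N is not a separate amine).
pendant –CH2NH2: N on sp³ C, no adjacent C=O → amine.
C–N–C with sp³ carbons and no adjacent C=O → amine (secondary).
pendant –NHC(=O)CH3: N bonded to a carbonyl → amide (not amine).
terminal –CHO: carbonyl C bonded to H and C → aldehyde.
The CHO segment supplies the aldehyde: terminal –CHO: carbonyl C bonded to H and C → aldehyde.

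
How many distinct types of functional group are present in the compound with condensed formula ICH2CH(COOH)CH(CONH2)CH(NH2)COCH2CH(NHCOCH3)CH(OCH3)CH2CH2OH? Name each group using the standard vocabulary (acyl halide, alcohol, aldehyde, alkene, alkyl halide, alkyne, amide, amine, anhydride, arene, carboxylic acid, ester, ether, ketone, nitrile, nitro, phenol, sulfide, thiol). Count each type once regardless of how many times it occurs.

halogen on an sp³ carbon → alkyl halide.
pendant –COOH: carbonyl C bonded to C and –OH → carboxylic acid.
pendant –CONH2: carbonyl C bonded to C and N → amide.
–NH2 on an sp³ carbon with no adjacent C=O → amine.
–C(=O)– with carbon on both sides → ketone.
pendant –NHC(=O)CH3: N bonded to a carbonyl → amide (not amine).
pendant –OCH3: C–O–C with sp³ C, no adjacent C=O → ether.
–OH on an sp³ carbon → alcohol.
Distinct types present: alcohol, alkyl halide, amide, amine, carboxylic acid, ether, ketone.

7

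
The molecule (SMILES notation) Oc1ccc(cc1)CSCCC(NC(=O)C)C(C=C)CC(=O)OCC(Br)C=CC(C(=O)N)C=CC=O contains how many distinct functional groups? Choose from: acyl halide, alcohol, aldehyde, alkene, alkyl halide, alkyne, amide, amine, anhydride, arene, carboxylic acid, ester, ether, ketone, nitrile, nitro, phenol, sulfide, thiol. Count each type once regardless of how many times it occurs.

8

Reading the structure from left to right:
  HOC6H4: –OH attached directly to an aromatic ring → phenol (not alcohol); the ring itself is an arene.
  CH2SCH2: C–S–C linkage → sulfide (thioether).
  CH(NHCOCH3): pendant –NHC(=O)CH3: N bonded to a carbonyl → amide (not amine).
  CH(CH=CH2): pendant –CH=CH2: C=C double bond → alkene.
  CH2COOCH2: –C(=O)–O–C with C on the carbonyl side → ester.
  CH(Br): halogen on an sp³ carbon → alkyl halide.
  CH=CH: C=C double bond → alkene.
  CH(CONH2): pendant –CONH2: carbonyl C bonded to C and N → amide.
  CH=CH: C=C double bond → alkene.
  CHO: terminal –CHO: carbonyl C bonded to H and C → aldehyde.
Distinct types present: aldehyde, alkene, alkyl halide, amide, arene, ester, phenol, sulfide.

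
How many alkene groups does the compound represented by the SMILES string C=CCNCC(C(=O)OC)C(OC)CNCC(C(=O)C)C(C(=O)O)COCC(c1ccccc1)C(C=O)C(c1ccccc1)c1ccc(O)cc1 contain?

Working along the chain:
  CH2=CH: C=C double bond → alkene.
  CH2NHCH2: C–N–C with sp³ carbons and no adjacent C=O → amine (secondary).
  CH(COOCH3): pendant –COOCH3: carbonyl C bonded to C and –OCH3 → ester.
  CH(OCH3): pendant –OCH3: C–O–C with sp³ C, no adjacent C=O → ether.
  CH2NHCH2: C–N–C with sp³ carbons and no adjacent C=O → amine (secondary).
  CH(COCH3): pendant –COCH3: carbonyl C bonded to two carbons → ketone.
  CH(COOH): pendant –COOH: carbonyl C bonded to C and –OH → carboxylic acid.
  CH2OCH2: C–O–C with sp³ carbons on both sides and no adjacent C=O → ether.
  CH(C6H5): pendant –C6H5: benzene ring → arene.
  CH(CHO): pendant –CHO: carbonyl C bonded to C and H → aldehyde.
  CH(C6H5): pendant –C6H5: benzene ring → arene.
  C6H4OH: –OH attached directly to an aromatic ring → phenol (not alcohol); the ring itself is an arene.
Alkene appears at: CH2=CH → 1.

1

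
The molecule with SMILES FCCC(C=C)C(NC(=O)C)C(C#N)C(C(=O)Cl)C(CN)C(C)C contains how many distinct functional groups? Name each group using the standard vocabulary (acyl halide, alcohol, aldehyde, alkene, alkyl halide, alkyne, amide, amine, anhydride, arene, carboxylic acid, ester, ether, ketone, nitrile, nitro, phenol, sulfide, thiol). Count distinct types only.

Taking each segment in turn:
  FCH2: halogen on an sp³ carbon → alkyl halide.
  CH(CH=CH2): pendant –CH=CH2: C=C double bond → alkene.
  CH(NHCOCH3): pendant –NHC(=O)CH3: N bonded to a carbonyl → amide (not amine).
  CH(CN): pendant –C≡N: nitrile.
  CH(COCl): pendant –C(=O)X: carbonyl C bonded to C and halogen → acyl halide.
  CH(CH2NH2): pendant –CH2NH2: N on sp³ C, no adjacent C=O → amine.
Distinct types present: acyl halide, alkene, alkyl halide, amide, amine, nitrile.

6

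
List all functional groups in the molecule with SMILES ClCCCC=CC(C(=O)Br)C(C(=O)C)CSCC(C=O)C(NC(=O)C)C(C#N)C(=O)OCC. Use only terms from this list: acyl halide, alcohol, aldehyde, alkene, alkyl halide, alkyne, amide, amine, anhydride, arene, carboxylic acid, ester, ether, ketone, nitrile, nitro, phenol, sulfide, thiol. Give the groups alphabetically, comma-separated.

halogen on an sp³ carbon → alkyl halide.
C=C double bond → alkene.
pendant –C(=O)X: carbonyl C bonded to C and halogen → acyl halide.
pendant –COCH3: carbonyl C bonded to two carbons → ketone.
C–S–C linkage → sulfide (thioether).
pendant –CHO: carbonyl C bonded to C and H → aldehyde.
pendant –NHC(=O)CH3: N bonded to a carbonyl → amide (not amine).
pendant –C≡N: nitrile.
–C(=O)OCH2CH3: carbonyl C bonded to C and to –OEt → ester.

acyl halide, aldehyde, alkene, alkyl halide, amide, ester, ketone, nitrile, sulfide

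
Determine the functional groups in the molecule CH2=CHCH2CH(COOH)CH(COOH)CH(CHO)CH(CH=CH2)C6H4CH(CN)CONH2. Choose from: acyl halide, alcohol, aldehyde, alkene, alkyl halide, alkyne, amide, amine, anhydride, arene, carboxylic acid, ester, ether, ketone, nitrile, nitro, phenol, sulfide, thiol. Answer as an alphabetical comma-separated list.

aldehyde, alkene, amide, arene, carboxylic acid, nitrile

C=C double bond → alkene.
pendant –COOH: carbonyl C bonded to C and –OH → carboxylic acid.
pendant –COOH: carbonyl C bonded to C and –OH → carboxylic acid.
pendant –CHO: carbonyl C bonded to C and H → aldehyde.
pendant –CH=CH2: C=C double bond → alkene.
para-disubstituted benzene ring → arene.
pendant –C≡N: nitrile.
–C(=O)NH2: carbonyl C bonded to C and to N → amide (the N is not a separate amine).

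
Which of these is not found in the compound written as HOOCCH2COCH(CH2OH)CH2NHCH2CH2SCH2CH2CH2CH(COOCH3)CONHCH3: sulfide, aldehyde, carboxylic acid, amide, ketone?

carboxylic acid: present (HOOC — –COOH: carbonyl C bonded to –OH and C → carboxylic acid (the –OH is not a separate alcohol)).
ketone: present (CO — –C(=O)– with carbon on both sides → ketone).
sulfide: present (CH2SCH2 — C–S–C linkage → sulfide (thioether)).
amide: present (CONHCH3 — –C(=O)NHCH3: carbonyl C bonded to C and to N → amide (the N is not an amine)).
aldehyde: absent. In CO, the carbonyl carbon is bonded to two carbons, so it is a ketone, not an aldehyde. In HOOC, the carbonyl carbon bears –OH, not –H, so it is a carboxylic acid.

aldehyde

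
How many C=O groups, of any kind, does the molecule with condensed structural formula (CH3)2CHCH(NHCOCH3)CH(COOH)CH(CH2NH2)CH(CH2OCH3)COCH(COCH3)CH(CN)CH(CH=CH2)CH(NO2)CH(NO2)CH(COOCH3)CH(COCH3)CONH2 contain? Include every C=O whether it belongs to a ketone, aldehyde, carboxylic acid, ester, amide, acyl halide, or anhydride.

7

CH(NHCOCH3): amide, 1 C=O (running total 1).
CH(COOH): carboxylic acid, 1 C=O (running total 2).
CO: ketone, 1 C=O (running total 3).
CH(COCH3): ketone, 1 C=O (running total 4).
CH(COOCH3): ester, 1 C=O (running total 5).
CH(COCH3): ketone, 1 C=O (running total 6).
CONH2: amide, 1 C=O (running total 7).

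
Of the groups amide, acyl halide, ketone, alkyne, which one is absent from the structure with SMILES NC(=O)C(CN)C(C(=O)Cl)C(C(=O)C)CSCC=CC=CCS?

alkyne

acyl halide: present (CH(COCl) — pendant –C(=O)X: carbonyl C bonded to C and halogen → acyl halide).
ketone: present (CH(COCH3) — pendant –COCH3: carbonyl C bonded to two carbons → ketone).
amide: present (H2NCO — –C(=O)NH2: carbonyl C bonded to C and to N → amide (the N is not a separate amine)).
alkyne: no segment matches this pattern.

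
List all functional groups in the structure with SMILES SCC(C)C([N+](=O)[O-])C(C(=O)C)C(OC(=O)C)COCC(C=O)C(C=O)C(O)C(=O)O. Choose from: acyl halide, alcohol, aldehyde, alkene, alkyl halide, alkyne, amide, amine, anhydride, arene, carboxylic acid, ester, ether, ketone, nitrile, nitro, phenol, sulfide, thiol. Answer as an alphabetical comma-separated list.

alcohol, aldehyde, carboxylic acid, ester, ether, ketone, nitro, thiol

–SH on an sp³ carbon → thiol.
–NO2 on an sp³ carbon → nitro (the N=O is not a carbonyl).
pendant –COCH3: carbonyl C bonded to two carbons → ketone.
pendant –OC(=O)CH3: an acyloxy group → ester.
C–O–C with sp³ carbons on both sides and no adjacent C=O → ether.
pendant –CHO: carbonyl C bonded to C and H → aldehyde.
pendant –CHO: carbonyl C bonded to C and H → aldehyde.
–OH on an sp³ carbon → alcohol (secondary).
–COOH: carbonyl C bonded to –OH and C → carboxylic acid (the –OH is not a separate alcohol).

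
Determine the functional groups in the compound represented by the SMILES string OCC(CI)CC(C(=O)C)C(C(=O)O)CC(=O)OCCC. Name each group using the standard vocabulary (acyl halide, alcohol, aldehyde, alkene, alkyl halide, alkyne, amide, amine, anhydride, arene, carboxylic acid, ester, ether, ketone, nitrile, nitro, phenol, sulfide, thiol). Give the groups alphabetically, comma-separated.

alcohol, alkyl halide, carboxylic acid, ester, ketone

Working along the chain:
  HOCH2: HO– on an sp³ carbon → alcohol.
  CH(CH2I): pendant –CH2X: halogen on sp³ carbon → alkyl halide.
  CH(COCH3): pendant –COCH3: carbonyl C bonded to two carbons → ketone.
  CH(COOH): pendant –COOH: carbonyl C bonded to C and –OH → carboxylic acid.
  CH2COOCH2: –C(=O)–O–C with C on the carbonyl side → ester.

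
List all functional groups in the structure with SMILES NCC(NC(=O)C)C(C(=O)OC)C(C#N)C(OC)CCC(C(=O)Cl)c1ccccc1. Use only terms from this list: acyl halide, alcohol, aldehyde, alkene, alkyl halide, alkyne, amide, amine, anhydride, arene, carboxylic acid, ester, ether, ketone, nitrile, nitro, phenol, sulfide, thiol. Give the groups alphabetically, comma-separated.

Working along the chain:
  H2NCH2: –NH2 on an sp³ carbon with no adjacent C=O → amine.
  CH(NHCOCH3): pendant –NHC(=O)CH3: N bonded to a carbonyl → amide (not amine).
  CH(COOCH3): pendant –COOCH3: carbonyl C bonded to C and –OCH3 → ester.
  CH(CN): pendant –C≡N: nitrile.
  CH(OCH3): pendant –OCH3: C–O–C with sp³ C, no adjacent C=O → ether.
  CH(COCl): pendant –C(=O)X: carbonyl C bonded to C and halogen → acyl halide.
  C6H5: –C6H5 phenyl ring → arene.

acyl halide, amide, amine, arene, ester, ether, nitrile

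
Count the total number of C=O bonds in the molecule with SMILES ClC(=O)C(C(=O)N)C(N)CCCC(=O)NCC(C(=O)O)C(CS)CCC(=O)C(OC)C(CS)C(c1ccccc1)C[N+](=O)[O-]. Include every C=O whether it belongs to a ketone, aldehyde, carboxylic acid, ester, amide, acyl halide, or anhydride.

5

ClCO: acyl halide, 1 C=O (running total 1).
CH(CONH2): amide, 1 C=O (running total 2).
CH2CONHCH2: amide, 1 C=O (running total 3).
CH(COOH): carboxylic acid, 1 C=O (running total 4).
CO: ketone, 1 C=O (running total 5).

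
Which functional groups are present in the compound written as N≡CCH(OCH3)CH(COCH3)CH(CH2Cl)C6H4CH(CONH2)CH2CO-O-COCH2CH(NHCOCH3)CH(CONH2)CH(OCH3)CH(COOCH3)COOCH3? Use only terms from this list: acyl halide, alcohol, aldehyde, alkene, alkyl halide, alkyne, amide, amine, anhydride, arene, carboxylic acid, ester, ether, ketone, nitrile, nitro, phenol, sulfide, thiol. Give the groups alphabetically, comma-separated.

alkyl halide, amide, anhydride, arene, ester, ether, ketone, nitrile

N≡C–: carbon triple-bonded to nitrogen → nitrile.
pendant –OCH3: C–O–C with sp³ C, no adjacent C=O → ether.
pendant –COCH3: carbonyl C bonded to two carbons → ketone.
pendant –CH2X: halogen on sp³ carbon → alkyl halide.
para-disubstituted benzene ring → arene.
pendant –CONH2: carbonyl C bonded to C and N → amide.
two acyl groups sharing one oxygen, –C(=O)–O–C(=O)– → anhydride.
pendant –NHC(=O)CH3: N bonded to a carbonyl → amide (not amine).
pendant –CONH2: carbonyl C bonded to C and N → amide.
pendant –OCH3: C–O–C with sp³ C, no adjacent C=O → ether.
pendant –COOCH3: carbonyl C bonded to C and –OCH3 → ester.
–C(=O)OCH3: carbonyl C bonded to C and to –OCH3 → ester (not ketone + ether).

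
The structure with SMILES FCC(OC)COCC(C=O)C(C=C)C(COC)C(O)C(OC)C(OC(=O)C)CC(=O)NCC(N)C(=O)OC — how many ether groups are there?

4

halogen on an sp³ carbon → alkyl halide.
pendant –OCH3: C–O–C with sp³ C, no adjacent C=O → ether.
C–O–C with sp³ carbons on both sides and no adjacent C=O → ether.
pendant –CHO: carbonyl C bonded to C and H → aldehyde.
pendant –CH=CH2: C=C double bond → alkene.
pendant –CH2OCH3: C–O–C linkage → ether.
–OH on an sp³ carbon → alcohol (secondary).
pendant –OCH3: C–O–C with sp³ C, no adjacent C=O → ether.
pendant –OC(=O)CH3: an acyloxy group → ester.
–C(=O)–N– linkage → amide (the N is not an amine).
–NH2 on an sp³ carbon with no adjacent C=O → amine.
–C(=O)OCH3: carbonyl C bonded to C and to –OCH3 → ester (not ketone + ether).
Ether appears at: CH(OCH3), CH2OCH2, CH(CH2OCH3), CH(OCH3) → 4.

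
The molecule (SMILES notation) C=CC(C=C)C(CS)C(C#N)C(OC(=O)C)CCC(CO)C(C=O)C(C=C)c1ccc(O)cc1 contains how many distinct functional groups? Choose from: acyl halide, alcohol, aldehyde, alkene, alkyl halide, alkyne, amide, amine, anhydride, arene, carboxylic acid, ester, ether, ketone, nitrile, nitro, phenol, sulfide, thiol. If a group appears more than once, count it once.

Working along the chain:
  CH2=CH: C=C double bond → alkene.
  CH(CH=CH2): pendant –CH=CH2: C=C double bond → alkene.
  CH(CH2SH): pendant –CH2SH → thiol.
  CH(CN): pendant –C≡N: nitrile.
  CH(OCOCH3): pendant –OC(=O)CH3: an acyloxy group → ester.
  CH(CH2OH): pendant –CH2OH on an sp³ backbone C → alcohol.
  CH(CHO): pendant –CHO: carbonyl C bonded to C and H → aldehyde.
  CH(CH=CH2): pendant –CH=CH2: C=C double bond → alkene.
  C6H4OH: –OH attached directly to an aromatic ring → phenol (not alcohol); the ring itself is an arene.
Distinct types present: alcohol, aldehyde, alkene, arene, ester, nitrile, phenol, thiol.

8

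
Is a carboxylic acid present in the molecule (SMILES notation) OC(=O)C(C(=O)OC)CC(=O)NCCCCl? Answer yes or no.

yes

–COOH: carbonyl C bonded to –OH and C → carboxylic acid (the –OH is not a separate alcohol).
pendant –COOCH3: carbonyl C bonded to C and –OCH3 → ester.
–C(=O)–N– linkage → amide (the N is not an amine).
halogen on an sp³ carbon → alkyl halide.
The HOOC segment supplies the carboxylic acid: –COOH: carbonyl C bonded to –OH and C → carboxylic acid (the –OH is not a separate alcohol).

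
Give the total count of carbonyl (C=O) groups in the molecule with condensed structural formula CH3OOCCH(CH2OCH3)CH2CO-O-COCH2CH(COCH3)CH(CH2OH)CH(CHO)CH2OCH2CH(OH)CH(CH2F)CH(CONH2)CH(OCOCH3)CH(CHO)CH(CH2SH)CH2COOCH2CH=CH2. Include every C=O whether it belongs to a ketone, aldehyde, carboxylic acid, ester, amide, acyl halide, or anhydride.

CH3OOC: ester, 1 C=O (running total 1).
CH2CO-O-COCH2: anhydride, 2 C=O (running total 3).
CH(COCH3): ketone, 1 C=O (running total 4).
CH(CHO): aldehyde, 1 C=O (running total 5).
CH(CONH2): amide, 1 C=O (running total 6).
CH(OCOCH3): ester, 1 C=O (running total 7).
CH(CHO): aldehyde, 1 C=O (running total 8).
CH2COOCH2: ester, 1 C=O (running total 9).

9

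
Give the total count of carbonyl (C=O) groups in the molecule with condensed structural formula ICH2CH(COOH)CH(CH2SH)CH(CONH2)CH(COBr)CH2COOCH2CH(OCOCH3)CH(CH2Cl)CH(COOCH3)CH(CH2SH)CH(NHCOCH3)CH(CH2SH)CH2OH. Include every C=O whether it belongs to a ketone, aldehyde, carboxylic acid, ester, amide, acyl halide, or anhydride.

7

CH(COOH): carboxylic acid, 1 C=O (running total 1).
CH(CONH2): amide, 1 C=O (running total 2).
CH(COBr): acyl halide, 1 C=O (running total 3).
CH2COOCH2: ester, 1 C=O (running total 4).
CH(OCOCH3): ester, 1 C=O (running total 5).
CH(COOCH3): ester, 1 C=O (running total 6).
CH(NHCOCH3): amide, 1 C=O (running total 7).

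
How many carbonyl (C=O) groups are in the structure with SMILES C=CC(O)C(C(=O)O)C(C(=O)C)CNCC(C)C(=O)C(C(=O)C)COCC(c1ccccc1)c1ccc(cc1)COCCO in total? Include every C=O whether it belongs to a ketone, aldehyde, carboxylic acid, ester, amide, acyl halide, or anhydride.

CH(COOH): carboxylic acid, 1 C=O (running total 1).
CH(COCH3): ketone, 1 C=O (running total 2).
CO: ketone, 1 C=O (running total 3).
CH(COCH3): ketone, 1 C=O (running total 4).

4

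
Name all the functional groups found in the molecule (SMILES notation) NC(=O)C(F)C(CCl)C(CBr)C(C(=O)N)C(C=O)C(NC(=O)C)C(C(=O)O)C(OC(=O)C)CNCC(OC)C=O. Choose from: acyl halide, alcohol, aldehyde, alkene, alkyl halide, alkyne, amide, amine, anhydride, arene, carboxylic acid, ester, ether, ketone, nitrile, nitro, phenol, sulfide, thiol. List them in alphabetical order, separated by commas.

Reading the structure from left to right:
  H2NCO: –C(=O)NH2: carbonyl C bonded to C and to N → amide (the N is not a separate amine).
  CH(F): halogen on an sp³ carbon → alkyl halide.
  CH(CH2Cl): pendant –CH2X: halogen on sp³ carbon → alkyl halide.
  CH(CH2Br): pendant –CH2X: halogen on sp³ carbon → alkyl halide.
  CH(CONH2): pendant –CONH2: carbonyl C bonded to C and N → amide.
  CH(CHO): pendant –CHO: carbonyl C bonded to C and H → aldehyde.
  CH(NHCOCH3): pendant –NHC(=O)CH3: N bonded to a carbonyl → amide (not amine).
  CH(COOH): pendant –COOH: carbonyl C bonded to C and –OH → carboxylic acid.
  CH(OCOCH3): pendant –OC(=O)CH3: an acyloxy group → ester.
  CH2NHCH2: C–N–C with sp³ carbons and no adjacent C=O → amine (secondary).
  CH(OCH3): pendant –OCH3: C–O–C with sp³ C, no adjacent C=O → ether.
  CHO: terminal –CHO: carbonyl C bonded to H and C → aldehyde.

aldehyde, alkyl halide, amide, amine, carboxylic acid, ester, ether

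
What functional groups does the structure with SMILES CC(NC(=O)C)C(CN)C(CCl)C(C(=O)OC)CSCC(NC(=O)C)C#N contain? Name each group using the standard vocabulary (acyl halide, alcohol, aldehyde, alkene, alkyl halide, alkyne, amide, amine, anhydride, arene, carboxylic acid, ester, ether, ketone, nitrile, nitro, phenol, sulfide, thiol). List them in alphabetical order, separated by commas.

alkyl halide, amide, amine, ester, nitrile, sulfide

pendant –NHC(=O)CH3: N bonded to a carbonyl → amide (not amine).
pendant –CH2NH2: N on sp³ C, no adjacent C=O → amine.
pendant –CH2X: halogen on sp³ carbon → alkyl halide.
pendant –COOCH3: carbonyl C bonded to C and –OCH3 → ester.
C–S–C linkage → sulfide (thioether).
pendant –NHC(=O)CH3: N bonded to a carbonyl → amide (not amine).
–C≡N: carbon triple-bonded to nitrogen → nitrile.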